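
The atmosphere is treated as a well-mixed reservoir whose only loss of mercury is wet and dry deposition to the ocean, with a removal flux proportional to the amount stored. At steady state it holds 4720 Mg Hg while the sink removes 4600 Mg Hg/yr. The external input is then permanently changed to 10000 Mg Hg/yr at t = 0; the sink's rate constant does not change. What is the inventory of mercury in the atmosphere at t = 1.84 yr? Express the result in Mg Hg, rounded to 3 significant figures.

9340 Mg Hg

Residence time τ = M₀/F₀ = 1.026 yr. The eventual steady state is M_∞ = M₀·(F₁/F₀) = 4720 × 10000/4600 = 10261 Mg Hg.
The anomaly ΔM(t) = M(t) − M_∞ decays as ΔM₀·e^(−t/τ) with ΔM₀ = 4720 − 10261 = −5541 Mg Hg.
At t = 1.84 yr, e^(−t/τ) = e^(−1.793) = 0.1664, so ΔM = −922.1 Mg Hg and M = 10261 − 922.1 = 9338.7 Mg Hg.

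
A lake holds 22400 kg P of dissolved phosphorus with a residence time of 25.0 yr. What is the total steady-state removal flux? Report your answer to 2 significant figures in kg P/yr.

F = M / τ = 22400 / 25.0 = 896.0 kg P/yr.

900 kg P/yr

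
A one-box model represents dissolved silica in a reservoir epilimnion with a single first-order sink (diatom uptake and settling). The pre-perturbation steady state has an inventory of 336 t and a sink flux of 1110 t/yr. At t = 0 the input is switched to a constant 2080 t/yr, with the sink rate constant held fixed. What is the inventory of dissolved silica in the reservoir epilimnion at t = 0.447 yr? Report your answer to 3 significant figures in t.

The sink rate constant is k = F₀/M₀ = 1110/336 = 3.304 yr⁻¹.
Solving dM/dt = F₁ − kM with M(0) = M₀ gives M(t) = F₁/k + (M₀ − F₁/k)·e^(−kt).
F₁/k = 2080/3.304 = 629.62 t; kt = 3.304 × 0.447 = 1.477, e^(−kt) = 0.2284.
M(0.447) = 629.62 + (336 − 629.62) × 0.2284 = 629.62 − 67.06 = 562.56 t.

563 t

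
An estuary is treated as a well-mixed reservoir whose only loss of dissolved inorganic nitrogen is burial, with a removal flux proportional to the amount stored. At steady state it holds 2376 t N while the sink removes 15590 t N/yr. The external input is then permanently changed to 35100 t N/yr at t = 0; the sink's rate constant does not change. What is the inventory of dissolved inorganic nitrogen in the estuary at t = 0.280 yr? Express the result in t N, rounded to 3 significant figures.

4880 t N

The sink rate constant is k = F₀/M₀ = 15590/2376 = 6.561 yr⁻¹.
Solving dM/dt = F₁ − kM with M(0) = M₀ gives M(t) = F₁/k + (M₀ − F₁/k)·e^(−kt).
F₁/k = 35100/6.561 = 5349.4 t N; kt = 6.561 × 0.280 = 1.837, e^(−kt) = 0.1593.
M(0.280) = 5349.4 + (2376 − 5349.4) × 0.1593 = 5349.4 − 473.6 = 4875.9 t N.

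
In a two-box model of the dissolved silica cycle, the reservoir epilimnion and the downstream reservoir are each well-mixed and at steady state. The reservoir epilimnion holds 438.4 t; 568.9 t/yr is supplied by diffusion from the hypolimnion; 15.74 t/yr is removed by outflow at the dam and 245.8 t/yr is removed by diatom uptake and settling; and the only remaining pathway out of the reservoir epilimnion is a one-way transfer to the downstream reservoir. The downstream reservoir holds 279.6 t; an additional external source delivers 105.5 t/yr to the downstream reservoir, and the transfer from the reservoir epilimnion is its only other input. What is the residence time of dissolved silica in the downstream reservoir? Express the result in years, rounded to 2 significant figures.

0.68 yr

Balance the reservoir epilimnion: ΣF_in = 568.90 t/yr.
Transfer to the downstream reservoir = ΣF_in − (15.74 + 245.8) = 307.36 t/yr.
Total input to the downstream reservoir = 307.36 + 105.5 = 412.86 t/yr; at steady state this equals its total output.
τ = M / F = 279.6 / 412.86 = 0.6772 yr.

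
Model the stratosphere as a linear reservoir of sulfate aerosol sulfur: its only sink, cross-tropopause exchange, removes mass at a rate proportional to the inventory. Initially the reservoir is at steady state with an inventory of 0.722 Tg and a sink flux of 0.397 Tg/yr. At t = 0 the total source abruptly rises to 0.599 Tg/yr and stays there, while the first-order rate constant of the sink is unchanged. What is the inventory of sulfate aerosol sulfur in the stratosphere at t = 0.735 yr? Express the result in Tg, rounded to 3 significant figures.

0.844 Tg

The sink rate constant is k = F₀/M₀ = 0.397/0.722 = 0.5499 yr⁻¹.
Solving dM/dt = F₁ − kM with M(0) = M₀ gives M(t) = F₁/k + (M₀ − F₁/k)·e^(−kt).
F₁/k = 0.599/0.5499 = 1.0894 Tg; kt = 0.5499 × 0.735 = 0.4041, e^(−kt) = 0.6675.
M(0.735) = 1.0894 + (0.722 − 1.0894) × 0.6675 = 1.0894 − 0.2452 = 0.84413 Tg.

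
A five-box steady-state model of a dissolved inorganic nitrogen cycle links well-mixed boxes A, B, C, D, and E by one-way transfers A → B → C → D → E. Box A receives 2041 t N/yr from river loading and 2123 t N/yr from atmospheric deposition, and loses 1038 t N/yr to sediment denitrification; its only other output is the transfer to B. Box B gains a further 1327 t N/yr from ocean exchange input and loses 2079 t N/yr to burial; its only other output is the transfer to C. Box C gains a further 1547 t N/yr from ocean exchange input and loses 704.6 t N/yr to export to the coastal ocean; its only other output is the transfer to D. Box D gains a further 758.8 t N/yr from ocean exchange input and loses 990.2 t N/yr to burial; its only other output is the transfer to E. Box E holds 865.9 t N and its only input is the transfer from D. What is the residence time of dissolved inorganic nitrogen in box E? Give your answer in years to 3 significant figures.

Box A: F(A→B) = (2041 + 2123) − 1038 = 3126.0 t N/yr.
Box B: F(B→C) = (3126.0 + 1327) − 2079 = 2374.0 t N/yr.
Box C: F(C→D) = (2374.0 + 1547) − 704.6 = 3216.4 t N/yr.
Box D: F(D→E) = (3216.4 + 758.8) − 990.2 = 2985.0 t N/yr.
Box E throughput = its input = 2985.0 t N/yr; τ = 865.9 / 2985.0 = 0.2901 yr.

0.290 yr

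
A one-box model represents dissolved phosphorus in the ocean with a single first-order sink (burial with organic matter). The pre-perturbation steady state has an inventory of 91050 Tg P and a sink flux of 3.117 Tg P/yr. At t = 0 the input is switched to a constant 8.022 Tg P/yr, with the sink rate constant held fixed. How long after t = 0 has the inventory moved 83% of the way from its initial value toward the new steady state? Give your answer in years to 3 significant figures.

τ = M₀/F₀ = 91050/3.117 = 29210 yr.
The remaining gap fraction is e^(−t/τ); 83% covered ⇒ e^(−t/τ) = 0.170.
t = −τ ln(0.170) = 29210 × 1.772 = 51760 yr.

51800 yr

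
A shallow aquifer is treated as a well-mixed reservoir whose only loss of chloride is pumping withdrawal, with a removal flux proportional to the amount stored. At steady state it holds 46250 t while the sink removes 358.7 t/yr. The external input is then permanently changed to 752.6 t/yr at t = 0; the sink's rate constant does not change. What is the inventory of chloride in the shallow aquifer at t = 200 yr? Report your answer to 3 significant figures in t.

86300 t

Residence time τ = M₀/F₀ = 128.9 yr. The eventual steady state is M_∞ = M₀·(F₁/F₀) = 46250 × 752.6/358.7 = 97039 t.
The anomaly ΔM(t) = M(t) − M_∞ decays as ΔM₀·e^(−t/τ) with ΔM₀ = 46250 − 97039 = −50790 t.
At t = 200 yr, e^(−t/τ) = e^(−1.551) = 0.2120, so ΔM = −10770 t and M = 97039 − 10770 = 86271 t.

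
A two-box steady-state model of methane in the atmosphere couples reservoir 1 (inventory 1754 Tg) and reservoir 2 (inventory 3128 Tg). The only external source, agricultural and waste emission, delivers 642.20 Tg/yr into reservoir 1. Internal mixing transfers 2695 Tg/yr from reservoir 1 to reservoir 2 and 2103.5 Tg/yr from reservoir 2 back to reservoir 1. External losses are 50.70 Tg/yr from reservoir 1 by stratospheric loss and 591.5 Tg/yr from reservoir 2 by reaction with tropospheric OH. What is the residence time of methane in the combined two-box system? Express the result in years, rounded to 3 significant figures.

7.60 yr

For the system as a whole, the A↔B exchange is internal and contributes nothing to the throughput; only the external sinks remove mass.
M_total = 1754 + 3128 = 4882.0 Tg.
ΣF_external_out = 50.70 + 591.5 = 642.20 Tg/yr.
τ = M_total / ΣF_ext = 4882.0 / 642.20 = 7.602 yr.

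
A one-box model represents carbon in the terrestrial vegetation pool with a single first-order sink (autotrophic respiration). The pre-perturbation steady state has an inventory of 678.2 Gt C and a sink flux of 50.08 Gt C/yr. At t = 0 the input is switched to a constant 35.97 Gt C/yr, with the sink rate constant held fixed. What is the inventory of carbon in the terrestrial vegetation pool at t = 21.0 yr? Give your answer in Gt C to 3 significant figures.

528 Gt C

τ = M₀/F₀ = 678.2/50.08 = 13.54 yr; rate constant k = 1/τ.
New steady state M_∞ = F₁/k = F₁·τ = 35.97 × 13.54 = 487.12 Gt C.
M(t) = M_∞ + (M₀ − M_∞)·e^(−t/τ); t/τ = 21.0/13.54 = 1.551, so e^(−t/τ) = 0.2121.
M(t) = 487.12 + 191.1 × 0.2121 = 527.65 Gt C.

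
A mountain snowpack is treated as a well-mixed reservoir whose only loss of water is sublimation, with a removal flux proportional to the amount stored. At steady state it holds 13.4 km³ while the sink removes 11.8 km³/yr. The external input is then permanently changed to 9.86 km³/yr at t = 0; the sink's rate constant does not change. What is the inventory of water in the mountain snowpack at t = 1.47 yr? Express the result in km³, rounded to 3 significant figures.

11.8 km³

Residence time τ = M₀/F₀ = 1.136 yr. The eventual steady state is M_∞ = M₀·(F₁/F₀) = 13.4 × 9.86/11.8 = 11.197 km³.
The anomaly ΔM(t) = M(t) − M_∞ decays as ΔM₀·e^(−t/τ) with ΔM₀ = 13.4 − 11.197 = 2.203 km³.
At t = 1.47 yr, e^(−t/τ) = e^(−1.294) = 0.2740, so ΔM = 0.6037 km³ and M = 11.197 + 0.6037 = 11.801 km³.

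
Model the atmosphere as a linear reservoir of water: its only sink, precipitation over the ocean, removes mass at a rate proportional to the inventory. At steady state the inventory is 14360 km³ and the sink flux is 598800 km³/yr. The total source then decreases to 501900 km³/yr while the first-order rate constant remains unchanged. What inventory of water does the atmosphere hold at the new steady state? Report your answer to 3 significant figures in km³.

Rate constant k = F/M = 598800 / 14360 = 41.70 yr⁻¹.
At the new steady state, source = k·M_new ⇒ M_new = 501900 / 41.70 = 12040 km³.
(Equivalently M_new = M × F_new/F_old = 14360 × 501900/598800.)

12000 km³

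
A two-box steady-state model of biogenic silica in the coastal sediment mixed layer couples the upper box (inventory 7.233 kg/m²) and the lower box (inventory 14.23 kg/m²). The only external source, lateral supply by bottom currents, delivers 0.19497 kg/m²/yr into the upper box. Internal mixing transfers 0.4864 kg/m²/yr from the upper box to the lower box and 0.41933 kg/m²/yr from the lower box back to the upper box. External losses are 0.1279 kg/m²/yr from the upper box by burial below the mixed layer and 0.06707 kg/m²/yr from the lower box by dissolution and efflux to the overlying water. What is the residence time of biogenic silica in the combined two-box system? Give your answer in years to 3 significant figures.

For the system as a whole, the A↔B exchange is internal and contributes nothing to the throughput; only the external sinks remove mass.
M_total = 7.233 + 14.23 = 21.463 kg/m².
ΣF_external_out = 0.1279 + 0.06707 = 0.19497 kg/m²/yr.
τ = M_total / ΣF_ext = 21.463 / 0.19497 = 110.1 yr.

110 yr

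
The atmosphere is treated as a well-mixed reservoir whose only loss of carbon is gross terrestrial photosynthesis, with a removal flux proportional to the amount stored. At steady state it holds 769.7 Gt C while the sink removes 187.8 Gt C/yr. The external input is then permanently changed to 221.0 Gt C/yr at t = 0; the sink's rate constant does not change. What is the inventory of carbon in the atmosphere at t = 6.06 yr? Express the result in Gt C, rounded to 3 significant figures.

τ = M₀/F₀ = 769.7/187.8 = 4.099 yr; rate constant k = 1/τ.
New steady state M_∞ = F₁/k = F₁·τ = 221.0 × 4.099 = 905.77 Gt C.
M(t) = M_∞ + (M₀ − M_∞)·e^(−t/τ); t/τ = 6.06/4.099 = 1.479, so e^(−t/τ) = 0.2280.
M(t) = 905.77 − 136.1 × 0.2280 = 874.75 Gt C.

875 Gt C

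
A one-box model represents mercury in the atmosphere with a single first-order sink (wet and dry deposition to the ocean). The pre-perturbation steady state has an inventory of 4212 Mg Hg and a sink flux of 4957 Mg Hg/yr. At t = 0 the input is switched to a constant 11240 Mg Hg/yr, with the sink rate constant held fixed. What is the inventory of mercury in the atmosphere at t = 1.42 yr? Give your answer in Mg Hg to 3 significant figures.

The sink rate constant is k = F₀/M₀ = 4957/4212 = 1.177 yr⁻¹.
Solving dM/dt = F₁ − kM with M(0) = M₀ gives M(t) = F₁/k + (M₀ − F₁/k)·e^(−kt).
F₁/k = 11240/1.177 = 9550.7 Mg Hg; kt = 1.177 × 1.42 = 1.671, e^(−kt) = 0.1880.
M(1.42) = 9550.7 + (4212 − 9550.7) × 0.1880 = 9550.7 − 1004 = 8546.9 Mg Hg.

8550 Mg Hg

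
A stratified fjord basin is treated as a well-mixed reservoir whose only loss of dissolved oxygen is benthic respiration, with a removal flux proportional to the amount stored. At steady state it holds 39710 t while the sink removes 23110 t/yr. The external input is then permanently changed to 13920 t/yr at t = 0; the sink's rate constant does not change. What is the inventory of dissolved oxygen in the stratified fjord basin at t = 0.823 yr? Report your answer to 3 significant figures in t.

33700 t

The sink rate constant is k = F₀/M₀ = 23110/39710 = 0.5820 yr⁻¹.
Solving dM/dt = F₁ − kM with M(0) = M₀ gives M(t) = F₁/k + (M₀ − F₁/k)·e^(−kt).
F₁/k = 13920/0.5820 = 23919 t; kt = 0.5820 × 0.823 = 0.4790, e^(−kt) = 0.6194.
M(0.823) = 23919 + (39710 − 23919) × 0.6194 = 23919 + 9781 = 33700 t.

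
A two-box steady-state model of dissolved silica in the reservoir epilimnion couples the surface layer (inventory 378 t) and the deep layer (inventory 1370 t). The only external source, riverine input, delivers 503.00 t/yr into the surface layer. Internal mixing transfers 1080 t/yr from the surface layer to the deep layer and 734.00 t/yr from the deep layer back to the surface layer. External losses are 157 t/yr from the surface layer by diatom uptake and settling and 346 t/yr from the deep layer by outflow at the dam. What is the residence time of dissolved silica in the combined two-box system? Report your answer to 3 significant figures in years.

3.48 yr

Treat the two boxes together as one reservoir: the mixing fluxes between them are internal recycling, so τ = ΣM / Σ(external losses).
M_total = 378 + 1370 = 1748.0 t.
ΣF_external_out = 157 + 346 = 503.00 t/yr.
τ = M_total / ΣF_ext = 1748.0 / 503.00 = 3.475 yr.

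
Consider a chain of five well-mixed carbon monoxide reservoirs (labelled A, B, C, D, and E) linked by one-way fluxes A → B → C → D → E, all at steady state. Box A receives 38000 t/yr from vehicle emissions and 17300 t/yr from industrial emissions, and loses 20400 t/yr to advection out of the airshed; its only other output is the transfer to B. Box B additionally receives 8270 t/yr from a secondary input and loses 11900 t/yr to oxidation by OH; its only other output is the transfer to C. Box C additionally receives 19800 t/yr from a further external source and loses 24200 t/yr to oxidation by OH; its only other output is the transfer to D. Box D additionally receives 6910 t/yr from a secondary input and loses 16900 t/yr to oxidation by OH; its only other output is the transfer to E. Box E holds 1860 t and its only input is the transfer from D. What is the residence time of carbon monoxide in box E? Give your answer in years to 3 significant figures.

Box A: F(A→B) = (38000 + 17300) − 20400 = 34900 t/yr.
Box B: F(B→C) = (34900 + 8270) − 11900 = 31270 t/yr.
Box C: F(C→D) = (31270 + 19800) − 24200 = 26870 t/yr.
Box D: F(D→E) = (26870 + 6910) − 16900 = 16880 t/yr.
Box E throughput = its input = 16880 t/yr; τ = 1860 / 16880 = 0.1102 yr.

0.110 yr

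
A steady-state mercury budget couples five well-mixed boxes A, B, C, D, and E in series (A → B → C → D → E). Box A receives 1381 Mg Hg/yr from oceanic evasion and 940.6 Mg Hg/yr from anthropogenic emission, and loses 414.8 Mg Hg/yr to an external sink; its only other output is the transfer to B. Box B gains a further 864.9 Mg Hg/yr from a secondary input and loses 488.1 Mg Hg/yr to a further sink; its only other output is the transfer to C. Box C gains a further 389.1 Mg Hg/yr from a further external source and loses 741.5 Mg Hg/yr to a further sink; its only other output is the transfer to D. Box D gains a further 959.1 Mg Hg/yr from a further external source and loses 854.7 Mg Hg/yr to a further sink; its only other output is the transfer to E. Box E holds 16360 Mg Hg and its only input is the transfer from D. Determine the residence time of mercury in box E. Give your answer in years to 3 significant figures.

8.04 yr

Box A: F(A→B) = (1381 + 940.6) − 414.8 = 1906.8 Mg Hg/yr.
Box B: F(B→C) = (1906.8 + 864.9) − 488.1 = 2283.6 Mg Hg/yr.
Box C: F(C→D) = (2283.6 + 389.1) − 741.5 = 1931.2 Mg Hg/yr.
Box D: F(D→E) = (1931.2 + 959.1) − 854.7 = 2035.6 Mg Hg/yr.
Box E throughput = its input = 2035.6 Mg Hg/yr; τ = 16360 / 2035.6 = 8.037 yr.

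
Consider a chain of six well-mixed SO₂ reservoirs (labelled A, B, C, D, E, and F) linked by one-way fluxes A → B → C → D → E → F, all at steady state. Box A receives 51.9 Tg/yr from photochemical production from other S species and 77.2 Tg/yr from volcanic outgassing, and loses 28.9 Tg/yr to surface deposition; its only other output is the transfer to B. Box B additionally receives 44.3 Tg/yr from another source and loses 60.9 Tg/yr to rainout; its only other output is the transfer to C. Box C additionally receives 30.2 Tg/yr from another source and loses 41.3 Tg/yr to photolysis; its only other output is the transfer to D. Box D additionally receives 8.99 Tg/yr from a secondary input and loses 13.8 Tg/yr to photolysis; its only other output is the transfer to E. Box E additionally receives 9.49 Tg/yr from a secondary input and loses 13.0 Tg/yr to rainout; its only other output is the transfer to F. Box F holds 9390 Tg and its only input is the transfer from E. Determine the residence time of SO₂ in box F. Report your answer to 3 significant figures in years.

146 yr

Box A: F(A→B) = (51.9 + 77.2) − 28.9 = 100.20 Tg/yr.
Box B: F(B→C) = (100.20 + 44.3) − 60.9 = 83.600 Tg/yr.
Box C: F(C→D) = (83.600 + 30.2) − 41.3 = 72.500 Tg/yr.
Box D: F(D→E) = (72.500 + 8.99) − 13.8 = 67.690 Tg/yr.
Box E: F(E→F) = (67.690 + 9.49) − 13.0 = 64.180 Tg/yr.
Box F throughput = its input = 64.180 Tg/yr; τ = 9390 / 64.180 = 146.3 yr.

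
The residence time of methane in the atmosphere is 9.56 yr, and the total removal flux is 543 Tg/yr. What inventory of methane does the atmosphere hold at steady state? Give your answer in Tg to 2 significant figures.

τ = M/F ⇒ M = τ × F = 9.56 × 543 = 5191 Tg.

5200 Tg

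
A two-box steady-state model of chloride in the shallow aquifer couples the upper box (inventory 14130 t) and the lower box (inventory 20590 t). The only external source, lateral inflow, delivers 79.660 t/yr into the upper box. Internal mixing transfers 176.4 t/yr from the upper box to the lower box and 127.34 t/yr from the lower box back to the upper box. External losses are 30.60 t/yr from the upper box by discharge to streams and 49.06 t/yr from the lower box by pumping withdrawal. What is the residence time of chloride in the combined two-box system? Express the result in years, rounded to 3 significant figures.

436 yr

Treat the two boxes together as one reservoir: the mixing fluxes between them are internal recycling, so τ = ΣM / Σ(external losses).
M_total = 14130 + 20590 = 34720 t.
ΣF_external_out = 30.60 + 49.06 = 79.660 t/yr.
τ = M_total / ΣF_ext = 34720 / 79.660 = 435.9 yr.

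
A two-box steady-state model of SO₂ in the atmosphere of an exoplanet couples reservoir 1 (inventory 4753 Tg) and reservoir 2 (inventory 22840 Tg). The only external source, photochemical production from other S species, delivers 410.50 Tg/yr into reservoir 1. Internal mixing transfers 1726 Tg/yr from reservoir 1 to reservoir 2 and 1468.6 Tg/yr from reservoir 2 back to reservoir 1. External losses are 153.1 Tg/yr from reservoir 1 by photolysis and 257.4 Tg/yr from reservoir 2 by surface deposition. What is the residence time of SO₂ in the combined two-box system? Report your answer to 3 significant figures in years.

Treat the two boxes together as one reservoir: the mixing fluxes between them are internal recycling, so τ = ΣM / Σ(external losses).
M_total = 4753 + 22840 = 27593 Tg.
ΣF_external_out = 153.1 + 257.4 = 410.50 Tg/yr.
τ = M_total / ΣF_ext = 27593 / 410.50 = 67.22 yr.

67.2 yr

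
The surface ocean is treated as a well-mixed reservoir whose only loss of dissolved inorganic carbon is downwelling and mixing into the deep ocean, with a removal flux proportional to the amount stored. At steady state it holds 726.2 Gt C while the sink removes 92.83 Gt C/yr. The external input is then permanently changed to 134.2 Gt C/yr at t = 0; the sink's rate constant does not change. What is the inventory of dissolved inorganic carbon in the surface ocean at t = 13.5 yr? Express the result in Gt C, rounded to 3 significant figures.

992 Gt C

τ = M₀/F₀ = 726.2/92.83 = 7.823 yr; rate constant k = 1/τ.
New steady state M_∞ = F₁/k = F₁·τ = 134.2 × 7.823 = 1049.8 Gt C.
M(t) = M_∞ + (M₀ − M_∞)·e^(−t/τ); t/τ = 13.5/7.823 = 1.726, so e^(−t/τ) = 0.1780.
M(t) = 1049.8 − 323.6 × 0.1780 = 992.21 Gt C.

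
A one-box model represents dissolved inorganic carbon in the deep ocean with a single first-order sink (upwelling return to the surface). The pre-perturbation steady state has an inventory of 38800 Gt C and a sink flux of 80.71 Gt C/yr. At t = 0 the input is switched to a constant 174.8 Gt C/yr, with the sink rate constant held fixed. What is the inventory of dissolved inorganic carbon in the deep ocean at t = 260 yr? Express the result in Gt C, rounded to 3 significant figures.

57700 Gt C

Residence time τ = M₀/F₀ = 480.7 yr. The eventual steady state is M_∞ = M₀·(F₁/F₀) = 38800 × 174.8/80.71 = 84032 Gt C.
The anomaly ΔM(t) = M(t) − M_∞ decays as ΔM₀·e^(−t/τ) with ΔM₀ = 38800 − 84032 = −45230 Gt C.
At t = 260 yr, e^(−t/τ) = e^(−0.5408) = 0.5823, so ΔM = −26340 Gt C and M = 84032 − 26340 = 57695 Gt C.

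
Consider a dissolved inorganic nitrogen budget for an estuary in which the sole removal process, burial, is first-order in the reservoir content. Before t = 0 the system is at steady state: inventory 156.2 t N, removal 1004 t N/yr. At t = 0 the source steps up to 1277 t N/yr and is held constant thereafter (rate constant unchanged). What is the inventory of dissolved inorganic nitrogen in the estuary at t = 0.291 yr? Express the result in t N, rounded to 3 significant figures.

The sink rate constant is k = F₀/M₀ = 1004/156.2 = 6.428 yr⁻¹.
Solving dM/dt = F₁ − kM with M(0) = M₀ gives M(t) = F₁/k + (M₀ − F₁/k)·e^(−kt).
F₁/k = 1277/6.428 = 198.67 t N; kt = 6.428 × 0.291 = 1.870, e^(−kt) = 0.1541.
M(0.291) = 198.67 + (156.2 − 198.67) × 0.1541 = 198.67 − 6.543 = 192.13 t N.

192 t N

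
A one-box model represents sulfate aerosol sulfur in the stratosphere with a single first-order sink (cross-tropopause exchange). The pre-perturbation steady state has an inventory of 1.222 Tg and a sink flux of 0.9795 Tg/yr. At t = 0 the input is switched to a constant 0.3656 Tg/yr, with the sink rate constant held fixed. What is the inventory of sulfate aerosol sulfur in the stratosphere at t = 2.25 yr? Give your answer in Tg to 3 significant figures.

The sink rate constant is k = F₀/M₀ = 0.9795/1.222 = 0.8016 yr⁻¹.
Solving dM/dt = F₁ − kM with M(0) = M₀ gives M(t) = F₁/k + (M₀ − F₁/k)·e^(−kt).
F₁/k = 0.3656/0.8016 = 0.45611 Tg; kt = 0.8016 × 2.25 = 1.803, e^(−kt) = 0.1647.
M(2.25) = 0.45611 + (1.222 − 0.45611) × 0.1647 = 0.45611 + 0.1262 = 0.58227 Tg.

0.582 Tg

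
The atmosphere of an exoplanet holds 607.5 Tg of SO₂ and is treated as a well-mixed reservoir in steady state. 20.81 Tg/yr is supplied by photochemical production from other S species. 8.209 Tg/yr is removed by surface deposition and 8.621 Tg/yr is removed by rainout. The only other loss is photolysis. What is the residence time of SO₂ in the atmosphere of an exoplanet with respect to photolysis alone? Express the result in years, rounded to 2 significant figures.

150 yr

At steady state ΣF_in = ΣF_out.
ΣF_in = 20.810 Tg/yr.
Photolysis flux = ΣF_in − (8.209 + 8.621) = 20.810 − 16.83 = 3.980 Tg/yr.
τ = M / F = 607.5 / 3.980 = 152.6 yr.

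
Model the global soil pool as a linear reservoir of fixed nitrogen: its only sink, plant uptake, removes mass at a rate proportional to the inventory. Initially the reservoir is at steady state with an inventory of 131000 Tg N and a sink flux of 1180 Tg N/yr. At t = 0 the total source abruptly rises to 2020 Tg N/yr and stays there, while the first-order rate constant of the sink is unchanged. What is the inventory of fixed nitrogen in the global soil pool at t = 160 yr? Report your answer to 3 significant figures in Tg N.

202000 Tg N

The sink rate constant is k = F₀/M₀ = 1180/131000 = 0.009008 yr⁻¹.
Solving dM/dt = F₁ − kM with M(0) = M₀ gives M(t) = F₁/k + (M₀ − F₁/k)·e^(−kt).
F₁/k = 2020/0.009008 = 224250 Tg N; kt = 0.009008 × 160 = 1.441, e^(−kt) = 0.2366.
M(160) = 224250 + (131000 − 224250) × 0.2366 = 224250 − 22070 = 202190 Tg N.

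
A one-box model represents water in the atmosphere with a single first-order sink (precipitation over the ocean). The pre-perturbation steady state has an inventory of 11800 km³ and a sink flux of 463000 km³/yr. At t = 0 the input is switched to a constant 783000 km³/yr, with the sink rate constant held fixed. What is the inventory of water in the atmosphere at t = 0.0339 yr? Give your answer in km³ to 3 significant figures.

The sink rate constant is k = F₀/M₀ = 463000/11800 = 39.24 yr⁻¹.
Solving dM/dt = F₁ − kM with M(0) = M₀ gives M(t) = F₁/k + (M₀ − F₁/k)·e^(−kt).
F₁/k = 783000/39.24 = 19956 km³; kt = 39.24 × 0.0339 = 1.330, e^(−kt) = 0.2644.
M(0.0339) = 19956 + (11800 − 19956) × 0.2644 = 19956 − 2157 = 17799 km³.

17800 km³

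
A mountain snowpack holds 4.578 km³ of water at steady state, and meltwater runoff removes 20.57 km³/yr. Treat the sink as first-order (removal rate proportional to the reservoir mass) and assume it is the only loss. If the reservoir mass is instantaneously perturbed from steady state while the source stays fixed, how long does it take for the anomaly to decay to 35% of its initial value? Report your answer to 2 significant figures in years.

For a linear reservoir the anomaly decays as exp(−t/τ) with τ = M/F = 4.578/20.57 = 0.2226 yr.
exp(−t/τ) = 0.35 ⇒ t = −τ ln(0.35) = 0.2226 × 1.050 = 0.2336 yr.

0.23 yr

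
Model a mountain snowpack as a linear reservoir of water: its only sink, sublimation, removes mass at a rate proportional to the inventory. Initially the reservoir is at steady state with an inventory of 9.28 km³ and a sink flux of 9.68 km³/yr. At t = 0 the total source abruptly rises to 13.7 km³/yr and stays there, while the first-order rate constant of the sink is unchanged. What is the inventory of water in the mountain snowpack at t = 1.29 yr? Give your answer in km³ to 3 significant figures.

12.1 km³

τ = M₀/F₀ = 9.28/9.68 = 0.9587 yr; rate constant k = 1/τ.
New steady state M_∞ = F₁/k = F₁·τ = 13.7 × 0.9587 = 13.134 km³.
M(t) = M_∞ + (M₀ − M_∞)·e^(−t/τ); t/τ = 1.29/0.9587 = 1.346, so e^(−t/τ) = 0.2604.
M(t) = 13.134 − 3.854 × 0.2604 = 12.130 km³.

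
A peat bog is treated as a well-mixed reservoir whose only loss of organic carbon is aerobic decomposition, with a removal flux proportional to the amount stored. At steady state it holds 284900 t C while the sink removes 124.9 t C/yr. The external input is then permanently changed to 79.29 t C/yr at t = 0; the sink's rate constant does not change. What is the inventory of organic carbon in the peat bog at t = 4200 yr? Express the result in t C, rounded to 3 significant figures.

197000 t C

τ = M₀/F₀ = 284900/124.9 = 2281 yr; rate constant k = 1/τ.
New steady state M_∞ = F₁/k = F₁·τ = 79.29 × 2281 = 180860 t C.
M(t) = M_∞ + (M₀ − M_∞)·e^(−t/τ); t/τ = 4200/2281 = 1.841, so e^(−t/τ) = 0.1586.
M(t) = 180860 + 104000 × 0.1586 = 197360 t C.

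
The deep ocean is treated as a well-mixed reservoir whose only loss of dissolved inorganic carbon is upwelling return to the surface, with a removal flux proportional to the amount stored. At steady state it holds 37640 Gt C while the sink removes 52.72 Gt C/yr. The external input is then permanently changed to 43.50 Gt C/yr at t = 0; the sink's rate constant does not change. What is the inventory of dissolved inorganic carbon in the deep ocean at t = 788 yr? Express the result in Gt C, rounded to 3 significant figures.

33200 Gt C

τ = M₀/F₀ = 37640/52.72 = 714.0 yr; rate constant k = 1/τ.
New steady state M_∞ = F₁/k = F₁·τ = 43.50 × 714.0 = 31057 Gt C.
M(t) = M_∞ + (M₀ − M_∞)·e^(−t/τ); t/τ = 788/714.0 = 1.104, so e^(−t/τ) = 0.3316.
M(t) = 31057 + 6583 × 0.3316 = 33240 Gt C.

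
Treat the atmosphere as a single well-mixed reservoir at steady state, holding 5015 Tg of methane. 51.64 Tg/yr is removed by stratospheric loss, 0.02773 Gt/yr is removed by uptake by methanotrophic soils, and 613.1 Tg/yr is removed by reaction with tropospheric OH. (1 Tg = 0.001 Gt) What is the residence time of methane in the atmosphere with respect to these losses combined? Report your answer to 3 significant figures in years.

Convert the uptake by methanotrophic soils flux: 0.02773 Gt/yr = 27.73 Tg/yr.
Total removal = 51.64 + 27.73 + 613.1 = 692.47 Tg/yr.
τ = M / ΣF_out = 5015 / 692.47 = 7.242 yr.

7.24 yr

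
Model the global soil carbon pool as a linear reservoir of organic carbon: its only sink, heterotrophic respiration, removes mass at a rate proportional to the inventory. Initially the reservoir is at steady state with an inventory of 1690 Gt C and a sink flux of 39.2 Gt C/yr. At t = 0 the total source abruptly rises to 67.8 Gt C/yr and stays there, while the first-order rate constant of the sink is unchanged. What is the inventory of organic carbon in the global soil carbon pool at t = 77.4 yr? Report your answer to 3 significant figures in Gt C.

τ = M₀/F₀ = 1690/39.2 = 43.11 yr; rate constant k = 1/τ.
New steady state M_∞ = F₁/k = F₁·τ = 67.8 × 43.11 = 2923.0 Gt C.
M(t) = M_∞ + (M₀ − M_∞)·e^(−t/τ); t/τ = 77.4/43.11 = 1.795, so e^(−t/τ) = 0.1661.
M(t) = 2923.0 − 1233 × 0.1661 = 2718.2 Gt C.

2720 Gt C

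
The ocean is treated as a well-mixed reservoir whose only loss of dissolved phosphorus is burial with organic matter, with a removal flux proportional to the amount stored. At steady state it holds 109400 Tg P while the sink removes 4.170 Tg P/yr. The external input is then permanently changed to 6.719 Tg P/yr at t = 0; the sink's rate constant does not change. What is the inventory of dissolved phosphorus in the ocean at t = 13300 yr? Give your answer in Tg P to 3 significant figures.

136000 Tg P

Residence time τ = M₀/F₀ = 26240 yr. The eventual steady state is M_∞ = M₀·(F₁/F₀) = 109400 × 6.719/4.170 = 176270 Tg P.
The anomaly ΔM(t) = M(t) − M_∞ decays as ΔM₀·e^(−t/τ) with ΔM₀ = 109400 − 176270 = −66870 Tg P.
At t = 13300 yr, e^(−t/τ) = e^(−0.5070) = 0.6023, so ΔM = −40280 Tg P and M = 176270 − 40280 = 135990 Tg P.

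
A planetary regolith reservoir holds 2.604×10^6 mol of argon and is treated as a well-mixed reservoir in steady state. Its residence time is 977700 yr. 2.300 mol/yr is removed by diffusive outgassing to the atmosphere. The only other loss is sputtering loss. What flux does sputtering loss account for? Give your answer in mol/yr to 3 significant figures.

0.363 mol/yr

Total removal F = M/τ = 2.604×10^6 / 977700 = 2.663 mol/yr.
Sputtering loss = F − (2.300) = 2.663 − 2.300 = 0.3634 mol/yr.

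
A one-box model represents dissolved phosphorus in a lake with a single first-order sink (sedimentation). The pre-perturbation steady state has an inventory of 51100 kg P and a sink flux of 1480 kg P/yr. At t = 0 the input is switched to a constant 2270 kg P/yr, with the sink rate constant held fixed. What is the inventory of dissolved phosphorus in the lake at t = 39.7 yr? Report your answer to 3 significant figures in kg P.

Residence time τ = M₀/F₀ = 34.53 yr. The eventual steady state is M_∞ = M₀·(F₁/F₀) = 51100 × 2270/1480 = 78376 kg P.
The anomaly ΔM(t) = M(t) − M_∞ decays as ΔM₀·e^(−t/τ) with ΔM₀ = 51100 − 78376 = −27280 kg P.
At t = 39.7 yr, e^(−t/τ) = e^(−1.150) = 0.3167, so ΔM = −8638 kg P and M = 78376 − 8638 = 69738 kg P.

69700 kg P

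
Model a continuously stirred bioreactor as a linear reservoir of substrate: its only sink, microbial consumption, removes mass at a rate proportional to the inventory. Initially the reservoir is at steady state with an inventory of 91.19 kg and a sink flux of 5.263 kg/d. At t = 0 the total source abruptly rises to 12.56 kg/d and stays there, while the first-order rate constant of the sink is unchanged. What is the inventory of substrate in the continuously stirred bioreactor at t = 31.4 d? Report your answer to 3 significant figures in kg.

The sink rate constant is k = F₀/M₀ = 5.263/91.19 = 0.05771 d⁻¹.
Solving dM/dt = F₁ − kM with M(0) = M₀ gives M(t) = F₁/k + (M₀ − F₁/k)·e^(−kt).
F₁/k = 12.56/0.05771 = 217.62 kg; kt = 0.05771 × 31.4 = 1.812, e^(−kt) = 0.1633.
M(31.4) = 217.62 + (91.19 − 217.62) × 0.1633 = 217.62 − 20.64 = 196.98 kg.

197 kg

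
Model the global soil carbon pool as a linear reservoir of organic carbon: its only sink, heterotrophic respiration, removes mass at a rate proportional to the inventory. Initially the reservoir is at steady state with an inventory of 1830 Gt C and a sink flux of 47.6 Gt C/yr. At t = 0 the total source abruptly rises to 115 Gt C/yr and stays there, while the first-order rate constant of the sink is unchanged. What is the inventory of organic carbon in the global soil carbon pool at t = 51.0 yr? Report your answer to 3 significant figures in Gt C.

τ = M₀/F₀ = 1830/47.6 = 38.45 yr; rate constant k = 1/τ.
New steady state M_∞ = F₁/k = F₁·τ = 115 × 38.45 = 4421.2 Gt C.
M(t) = M_∞ + (M₀ − M_∞)·e^(−t/τ); t/τ = 51.0/38.45 = 1.327, so e^(−t/τ) = 0.2654.
M(t) = 4421.2 − 2591 × 0.2654 = 3733.5 Gt C.

3730 Gt C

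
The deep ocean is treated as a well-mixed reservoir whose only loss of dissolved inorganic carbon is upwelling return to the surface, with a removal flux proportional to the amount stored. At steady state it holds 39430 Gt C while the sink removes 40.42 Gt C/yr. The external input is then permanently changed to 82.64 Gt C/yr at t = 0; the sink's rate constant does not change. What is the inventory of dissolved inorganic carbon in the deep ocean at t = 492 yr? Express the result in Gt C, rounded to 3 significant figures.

55700 Gt C

Residence time τ = M₀/F₀ = 975.5 yr. The eventual steady state is M_∞ = M₀·(F₁/F₀) = 39430 × 82.64/40.42 = 80616 Gt C.
The anomaly ΔM(t) = M(t) − M_∞ decays as ΔM₀·e^(−t/τ) with ΔM₀ = 39430 − 80616 = −41190 Gt C.
At t = 492 yr, e^(−t/τ) = e^(−0.5044) = 0.6039, so ΔM = −24870 Gt C and M = 80616 − 24870 = 55744 Gt C.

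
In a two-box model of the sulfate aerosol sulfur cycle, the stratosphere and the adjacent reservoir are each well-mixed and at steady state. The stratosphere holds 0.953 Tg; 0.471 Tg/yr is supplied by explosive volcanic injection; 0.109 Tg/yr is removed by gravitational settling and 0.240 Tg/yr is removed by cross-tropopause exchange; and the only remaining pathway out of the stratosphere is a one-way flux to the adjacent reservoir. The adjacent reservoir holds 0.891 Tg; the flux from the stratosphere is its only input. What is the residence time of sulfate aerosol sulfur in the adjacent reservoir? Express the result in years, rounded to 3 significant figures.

Balance the stratosphere: ΣF_in = 0.47100 Tg/yr.
Flux to the adjacent reservoir = ΣF_in − (0.109 + 0.240) = 0.12200 Tg/yr.
At steady state the output of the adjacent reservoir equals its input, 0.12200 Tg/yr.
τ = M / F = 0.891 / 0.12200 = 7.303 yr.

7.30 yr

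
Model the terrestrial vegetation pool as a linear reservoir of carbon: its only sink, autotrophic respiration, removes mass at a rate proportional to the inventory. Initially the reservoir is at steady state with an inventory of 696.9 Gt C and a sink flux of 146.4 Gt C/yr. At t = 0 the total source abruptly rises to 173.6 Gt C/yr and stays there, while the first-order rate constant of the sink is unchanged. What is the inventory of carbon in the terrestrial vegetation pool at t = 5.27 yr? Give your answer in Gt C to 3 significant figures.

784 Gt C

τ = M₀/F₀ = 696.9/146.4 = 4.760 yr; rate constant k = 1/τ.
New steady state M_∞ = F₁/k = F₁·τ = 173.6 × 4.760 = 826.38 Gt C.
M(t) = M_∞ + (M₀ − M_∞)·e^(−t/τ); t/τ = 5.27/4.760 = 1.107, so e^(−t/τ) = 0.3305.
M(t) = 826.38 − 129.5 × 0.3305 = 783.58 Gt C.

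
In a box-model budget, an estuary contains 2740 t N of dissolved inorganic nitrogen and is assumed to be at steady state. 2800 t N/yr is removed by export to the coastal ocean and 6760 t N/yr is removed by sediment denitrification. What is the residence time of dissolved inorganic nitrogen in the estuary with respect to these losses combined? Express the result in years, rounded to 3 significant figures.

Total removal = 2800 + 6760 = 9560.0 t N/yr.
τ = M / ΣF_out = 2740 / 9560.0 = 0.2866 yr.

0.287 yr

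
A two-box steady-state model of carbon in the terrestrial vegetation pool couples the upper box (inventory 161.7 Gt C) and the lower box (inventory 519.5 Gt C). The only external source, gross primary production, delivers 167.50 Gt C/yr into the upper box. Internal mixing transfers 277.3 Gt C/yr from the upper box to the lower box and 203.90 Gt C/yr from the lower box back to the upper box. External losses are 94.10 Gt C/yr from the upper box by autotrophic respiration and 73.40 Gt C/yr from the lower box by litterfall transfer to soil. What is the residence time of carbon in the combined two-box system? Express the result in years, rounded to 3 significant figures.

For the system as a whole, the A↔B exchange is internal and contributes nothing to the throughput; only the external sinks remove mass.
M_total = 161.7 + 519.5 = 681.20 Gt C.
ΣF_external_out = 94.10 + 73.40 = 167.50 Gt C/yr.
τ = M_total / ΣF_ext = 681.20 / 167.50 = 4.067 yr.

4.07 yr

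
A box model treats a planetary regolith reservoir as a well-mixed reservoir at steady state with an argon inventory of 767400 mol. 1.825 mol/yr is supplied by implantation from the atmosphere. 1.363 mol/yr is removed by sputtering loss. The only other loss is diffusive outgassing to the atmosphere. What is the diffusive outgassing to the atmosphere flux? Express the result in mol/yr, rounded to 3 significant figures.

0.462 mol/yr

At steady state ΣF_in = ΣF_out.
ΣF_in = 1.8250 mol/yr.
Diffusive outgassing to the atmosphere flux = ΣF_in − (1.363) = 1.8250 − 1.363 = 0.4620 mol/yr.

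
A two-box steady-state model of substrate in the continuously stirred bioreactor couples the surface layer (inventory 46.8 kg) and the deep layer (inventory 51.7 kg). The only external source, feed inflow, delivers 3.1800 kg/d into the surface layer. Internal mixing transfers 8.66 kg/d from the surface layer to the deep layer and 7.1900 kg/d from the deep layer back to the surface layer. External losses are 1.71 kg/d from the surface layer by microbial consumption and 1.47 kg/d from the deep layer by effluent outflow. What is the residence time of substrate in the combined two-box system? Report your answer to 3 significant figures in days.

31.0 d

Treat the two boxes together as one reservoir: the mixing fluxes between them are internal recycling, so τ = ΣM / Σ(external losses).
M_total = 46.8 + 51.7 = 98.500 kg.
ΣF_external_out = 1.71 + 1.47 = 3.1800 kg/d.
τ = M_total / ΣF_ext = 98.500 / 3.1800 = 30.97 d.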